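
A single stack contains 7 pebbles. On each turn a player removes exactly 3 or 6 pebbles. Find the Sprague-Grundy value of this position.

2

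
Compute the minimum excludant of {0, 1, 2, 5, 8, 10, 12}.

The values 0, 1, 2 are all present; 3 is the first non-negative integer missing from the set.

3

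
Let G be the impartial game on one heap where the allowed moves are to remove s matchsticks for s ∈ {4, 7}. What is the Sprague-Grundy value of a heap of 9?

2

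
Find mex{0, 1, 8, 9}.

The values 0, 1 are all present; 2 is the first non-negative integer missing from the set.

2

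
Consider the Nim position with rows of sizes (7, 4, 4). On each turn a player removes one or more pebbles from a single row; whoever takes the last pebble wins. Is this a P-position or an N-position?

N-position

Nim-sum: 7 XOR 4 XOR 4 = 7.
The nim-sum is 7 ≠ 0, so this is an N-position: the player to move can win.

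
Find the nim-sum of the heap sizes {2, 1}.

3

Nim-sum: 2 ⊕ 1 = 3.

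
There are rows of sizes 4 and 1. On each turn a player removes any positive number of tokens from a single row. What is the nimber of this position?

5

Write each in binary and XOR column by column:
  100  (4)
  001  (1)
  ---
  101  (5)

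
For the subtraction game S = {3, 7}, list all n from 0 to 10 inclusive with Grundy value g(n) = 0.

Compute g(0), g(1), … for moves {3, 7}:
g(0) = mex{} = 0
g(1) = mex{} = 0
g(2) = mex{} = 0
g(3) = mex{0} = 1
g(4) = mex{0} = 1
g(5) = mex{0} = 1
g(6) = mex{1} = 0
g(7) = mex{0,1} = 2
g(8) = mex{0,1} = 2
g(9) = mex{0} = 1
g(10) = mex{1,2} = 0
The P-positions (g = 0) in 0..10 are 0, 1, 2, 6, 10.

0, 1, 2, 6, 10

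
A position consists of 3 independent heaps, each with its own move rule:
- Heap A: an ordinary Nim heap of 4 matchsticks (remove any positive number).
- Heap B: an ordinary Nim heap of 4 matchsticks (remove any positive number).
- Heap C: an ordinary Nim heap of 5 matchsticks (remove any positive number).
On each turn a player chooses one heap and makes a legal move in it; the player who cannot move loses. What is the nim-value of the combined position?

5

Heap A is a plain Nim heap of size 4, so its Grundy value is 4.
Heap B is a plain Nim heap of size 4, so its Grundy value is 4.
Heap C is a plain Nim heap of size 5, so its Grundy value is 5.
By the Sprague-Grundy theorem, the Grundy value of a sum of independent games is the XOR of the component values.
Combined value = 4 ⊕ 4 ⊕ 5 = 5.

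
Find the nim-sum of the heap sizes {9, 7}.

14

Nim-sum: 9 XOR 7 = 14.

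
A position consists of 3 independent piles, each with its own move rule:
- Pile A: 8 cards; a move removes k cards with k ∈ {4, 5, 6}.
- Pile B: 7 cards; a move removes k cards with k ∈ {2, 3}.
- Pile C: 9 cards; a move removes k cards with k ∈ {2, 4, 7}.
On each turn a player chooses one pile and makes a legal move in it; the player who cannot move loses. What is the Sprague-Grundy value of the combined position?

For pile A, compute g(0), g(1), … with moves {4, 5, 6}:
g(0) = mex{} = 0
g(1) = mex{} = 0
g(2) = mex{} = 0
g(3) = mex{} = 0
g(4) = mex{0} = 1
g(5) = mex{0} = 1
g(6) = mex{0} = 1
g(7) = mex{0} = 1
g(8) = mex{0,1} = 2
So g(8) = 2.
Grundy values for pile B (subtraction set {2, 3}):
k:     0  1  2  3  4  5  6  7
g(k):  0  0  1  1  2  0  0  1
So g(7) = 1.
Grundy values for pile C (subtraction set {2, 4, 7}):
k:     0  1  2  3  4  5  6  7  8  9
g(k):  0  0  1  1  2  2  0  3  1  0
So g(9) = 0.
The value of a disjunctive sum is the nim-sum of the parts.
Combined value = 2 XOR 1 XOR 0 = 3.

3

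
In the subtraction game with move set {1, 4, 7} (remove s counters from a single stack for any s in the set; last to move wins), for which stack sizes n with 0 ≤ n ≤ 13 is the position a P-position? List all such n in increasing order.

Grundy values for subtraction set {1, 4, 7}:
k:     0  1  2  3  4  5  6  7  8  9 10 11 12 13
g(k):  0  1  0  1  2  0  1  2  0  1  0  1  2  0
The P-positions (g = 0) in 0..13 are 0, 2, 5, 8, 10, 13.

0, 2, 5, 8, 10, 13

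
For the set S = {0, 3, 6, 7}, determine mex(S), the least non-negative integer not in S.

1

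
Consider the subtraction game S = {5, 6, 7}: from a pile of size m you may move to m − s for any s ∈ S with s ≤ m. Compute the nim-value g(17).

1

Build the Grundy sequence with g(k) = mex{g(k−s) : s ∈ {5, 6, 7}, s ≤ k}:
k:     0  1  2  3  4  5  6  7  8  9 10 11 12 13 14 15 16 17
g(k):  0  0  0  0  0  1  1  1  1  1  2  2  0  0  0  0  0  1
So g(17) = 1.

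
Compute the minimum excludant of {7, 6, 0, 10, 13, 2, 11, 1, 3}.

The values 0, 1, 2, 3 are all present; 4 is the first non-negative integer missing from the set.

4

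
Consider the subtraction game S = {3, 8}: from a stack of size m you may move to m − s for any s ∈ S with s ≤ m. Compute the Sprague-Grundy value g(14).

1

Build the Grundy sequence with g(k) = mex{g(k−s) : s ∈ {3, 8}, s ≤ k}:
k:     0  1  2  3  4  5  6  7  8  9 10 11 12 13 14
g(k):  0  0  0  1  1  1  0  0  2  1  1  0  0  0  1
So g(14) = 1.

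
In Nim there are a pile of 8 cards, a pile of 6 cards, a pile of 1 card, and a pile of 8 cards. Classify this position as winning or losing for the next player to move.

In binary:
  1000  (8)
  0110  (6)
  0001  (1)
  1000  (8)
  ----
  0111  (7)
The nim-sum is 7 ≠ 0, so this is an N-position: the player to move can win.

Winning position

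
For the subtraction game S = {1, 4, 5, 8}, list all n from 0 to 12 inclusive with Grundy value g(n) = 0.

0, 2, 9, 11

Grundy values for subtraction set {1, 4, 5, 8}:
k:     0  1  2  3  4  5  6  7  8  9 10 11 12
g(k):  0  1  0  1  2  3  2  3  4  0  1  0  1
The P-positions (g = 0) in 0..12 are 0, 2, 9, 11.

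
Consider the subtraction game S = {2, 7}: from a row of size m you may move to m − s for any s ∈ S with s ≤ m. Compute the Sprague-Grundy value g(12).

Build the Grundy sequence with g(k) = mex{g(k−s) : s ∈ {2, 7}, s ≤ k}:
g(0) = mex{} = 0
g(1) = mex{} = 0
g(2) = mex{0} = 1
g(3) = mex{0} = 1
g(4) = mex{1} = 0
g(5) = mex{1} = 0
g(6) = mex{0} = 1
g(7) = mex{0} = 1
g(8) = mex{0,1} = 2
g(9) = mex{1} = 0
g(10) = mex{1,2} = 0
g(11) = mex{0} = 1
g(12) = mex{0} = 1
So g(12) = 1.

1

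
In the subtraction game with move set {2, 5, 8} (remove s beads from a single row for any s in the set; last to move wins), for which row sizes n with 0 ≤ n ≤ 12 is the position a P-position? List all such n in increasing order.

Grundy values for subtraction set {2, 5, 8}:
g(0) = mex{} = 0
g(1) = mex{} = 0
g(2) = mex{0} = 1
g(3) = mex{0} = 1
g(4) = mex{1} = 0
g(5) = mex{0,1} = 2
g(6) = mex{0} = 1
g(7) = mex{1,2} = 0
g(8) = mex{0,1} = 2
g(9) = mex{0} = 1
g(10) = mex{1,2} = 0
g(11) = mex{1} = 0
g(12) = mex{0} = 1
The P-positions (g = 0) in 0..12 are 0, 1, 4, 7, 10, 11.

0, 1, 4, 7, 10, 11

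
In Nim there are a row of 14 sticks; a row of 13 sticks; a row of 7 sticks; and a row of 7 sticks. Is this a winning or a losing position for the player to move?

Winning position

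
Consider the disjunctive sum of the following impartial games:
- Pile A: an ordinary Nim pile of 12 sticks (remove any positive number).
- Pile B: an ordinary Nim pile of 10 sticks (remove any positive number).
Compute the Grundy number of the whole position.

6

Pile A is a plain Nim pile of size 12, so its Grundy value is 12.
Pile B is a plain Nim pile of size 10, so its Grundy value is 10.
By the Sprague-Grundy theorem, the Grundy value of a sum of independent games is the XOR of the component values.
Combined value = 12 ⊕ 10 = 6.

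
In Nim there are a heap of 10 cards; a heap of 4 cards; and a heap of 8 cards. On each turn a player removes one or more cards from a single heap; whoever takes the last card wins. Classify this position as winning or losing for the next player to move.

In binary:
  1010  (10)
  0100  (4)
  1000  (8)
  ----
  0110  (6)
The nim-sum is 6 ≠ 0, so this is an N-position: the player to move can win.

Winning position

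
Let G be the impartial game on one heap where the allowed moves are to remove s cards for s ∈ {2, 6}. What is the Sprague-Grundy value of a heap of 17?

Build the Grundy sequence with g(k) = mex{g(k−s) : s ∈ {2, 6}, s ≤ k}:
k:     0  1  2  3  4  5  6  7  8  9 10 11 12 13 14 15 16 17
g(k):  0  0  1  1  0  0  1  1  0  0  1  1  0  0  1  1  0  0
So g(17) = 0.

0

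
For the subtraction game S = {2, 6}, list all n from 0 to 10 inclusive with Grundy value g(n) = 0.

0, 1, 4, 5, 8, 9

Build the Grundy sequence with g(k) = mex{g(k−s) : s ∈ {2, 6}, s ≤ k}:
g(0) = mex{} = 0
g(1) = mex{} = 0
g(2) = mex{0} = 1
g(3) = mex{0} = 1
g(4) = mex{1} = 0
g(5) = mex{1} = 0
g(6) = mex{0} = 1
g(7) = mex{0} = 1
g(8) = mex{1} = 0
g(9) = mex{1} = 0
g(10) = mex{0} = 1
The P-positions (g = 0) in 0..10 are 0, 1, 4, 5, 8, 9.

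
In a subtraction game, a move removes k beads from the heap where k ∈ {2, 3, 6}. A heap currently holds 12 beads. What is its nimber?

1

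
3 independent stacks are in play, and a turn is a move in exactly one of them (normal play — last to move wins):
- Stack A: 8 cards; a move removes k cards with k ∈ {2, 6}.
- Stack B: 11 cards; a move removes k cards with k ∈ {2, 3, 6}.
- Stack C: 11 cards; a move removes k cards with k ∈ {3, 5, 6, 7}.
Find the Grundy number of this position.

1

Grundy values for stack A (subtraction set {2, 6}):
g(0) = mex{} = 0
g(1) = mex{} = 0
g(2) = mex{0} = 1
g(3) = mex{0} = 1
g(4) = mex{1} = 0
g(5) = mex{1} = 0
g(6) = mex{0} = 1
g(7) = mex{0} = 1
g(8) = mex{1} = 0
So g(8) = 0.
Grundy values for stack B (subtraction set {2, 3, 6}):
g(0) = mex{} = 0
g(1) = mex{} = 0
g(2) = mex{0} = 1
g(3) = mex{0} = 1
g(4) = mex{0,1} = 2
g(5) = mex{1} = 0
g(6) = mex{0,1,2} = 3
g(7) = mex{0,2} = 1
g(8) = mex{0,1,3} = 2
g(9) = mex{1,3} = 0
g(10) = mex{1,2} = 0
g(11) = mex{0,2} = 1
So g(11) = 1.
For stack C, compute g(0), g(1), … with moves {3, 5, 6, 7}:
g(0) = mex{} = 0
g(1) = mex{} = 0
g(2) = mex{} = 0
g(3) = mex{0} = 1
g(4) = mex{0} = 1
g(5) = mex{0} = 1
g(6) = mex{0,1} = 2
g(7) = mex{0,1} = 2
g(8) = mex{0,1} = 2
g(9) = mex{0,1,2} = 3
g(10) = mex{1,2} = 0
g(11) = mex{1,2} = 0
So g(11) = 0.
By the Sprague-Grundy theorem, the Grundy value of a sum of independent games is the XOR of the component values.
Combined value = 0 ⊕ 1 ⊕ 0 = 1.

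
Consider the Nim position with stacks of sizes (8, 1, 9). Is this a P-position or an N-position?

Nim-sum: 8 ⊕ 1 ⊕ 9 = 0.
The nim-sum is 0, so this is a P-position: the player to move is in a losing position under optimal play.

P-position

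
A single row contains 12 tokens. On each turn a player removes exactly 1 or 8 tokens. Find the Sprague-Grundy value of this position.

Compute g(0), g(1), … for moves {1, 8}:
g(0) = mex{} = 0
g(1) = mex{0} = 1
g(2) = mex{1} = 0
g(3) = mex{0} = 1
g(4) = mex{1} = 0
g(5) = mex{0} = 1
g(6) = mex{1} = 0
g(7) = mex{0} = 1
g(8) = mex{0,1} = 2
g(9) = mex{1,2} = 0
g(10) = mex{0} = 1
g(11) = mex{1} = 0
g(12) = mex{0} = 1
So g(12) = 1.

1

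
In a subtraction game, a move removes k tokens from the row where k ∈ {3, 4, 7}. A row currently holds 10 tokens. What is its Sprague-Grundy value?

Compute g(0), g(1), … for moves {3, 4, 7}:
k:     0  1  2  3  4  5  6  7  8  9 10
g(k):  0  0  0  1  1  1  2  2  2  3  0
So g(10) = 0.

0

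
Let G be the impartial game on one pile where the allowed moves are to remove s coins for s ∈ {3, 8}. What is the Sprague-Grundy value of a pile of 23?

Build the Grundy sequence with g(k) = mex{g(k−s) : s ∈ {3, 8}, s ≤ k}:
k:     0  1  2  3  4  5  6  7  8  9 10 11 12 13 14 15 16 17 18 19 20 21 22 23
g(k):  0  0  0  1  1  1  0  0  2  1  1  0  0  0  1  1  1  0  0  2  1  1  0  0
So g(23) = 0.

0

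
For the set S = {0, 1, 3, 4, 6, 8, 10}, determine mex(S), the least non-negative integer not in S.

2

The values 0, 1 are all present; 2 is the first non-negative integer missing from the set.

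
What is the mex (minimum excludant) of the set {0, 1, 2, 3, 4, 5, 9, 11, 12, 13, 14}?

6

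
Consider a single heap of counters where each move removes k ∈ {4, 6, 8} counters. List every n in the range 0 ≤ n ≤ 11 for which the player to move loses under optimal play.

0, 1, 2, 3

Build the Grundy sequence with g(k) = mex{g(k−s) : s ∈ {4, 6, 8}, s ≤ k}:
g(0) = mex{} = 0
g(1) = mex{} = 0
g(2) = mex{} = 0
g(3) = mex{} = 0
g(4) = mex{0} = 1
g(5) = mex{0} = 1
g(6) = mex{0} = 1
g(7) = mex{0} = 1
g(8) = mex{0,1} = 2
g(9) = mex{0,1} = 2
g(10) = mex{0,1} = 2
g(11) = mex{0,1} = 2
The P-positions (g = 0) in 0..11 are 0, 1, 2, 3.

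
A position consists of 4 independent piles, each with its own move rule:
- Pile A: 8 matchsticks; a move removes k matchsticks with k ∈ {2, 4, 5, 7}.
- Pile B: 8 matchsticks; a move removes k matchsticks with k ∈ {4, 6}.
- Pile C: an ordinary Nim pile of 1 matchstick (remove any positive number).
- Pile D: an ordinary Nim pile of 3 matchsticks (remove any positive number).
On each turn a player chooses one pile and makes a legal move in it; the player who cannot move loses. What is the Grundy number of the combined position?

Grundy values for pile A (subtraction set {2, 4, 5, 7}):
k:     0  1  2  3  4  5  6  7  8
g(k):  0  0  1  1  2  2  3  3  4
So g(8) = 4.
Build the Grundy sequence for pile B with g(k) = mex{g(k−s) : s ∈ {4, 6}, s ≤ k}:
g(0) = mex{} = 0
g(1) = mex{} = 0
g(2) = mex{} = 0
g(3) = mex{} = 0
g(4) = mex{0} = 1
g(5) = mex{0} = 1
g(6) = mex{0} = 1
g(7) = mex{0} = 1
g(8) = mex{0,1} = 2
So g(8) = 2.
Pile C is a plain Nim pile of size 1, so its Grundy value is 1.
Pile D is a plain Nim pile of size 3, so its Grundy value is 3.
The value of a disjunctive sum is the nim-sum of the parts.
Combined value = 4 ⊕ 2 ⊕ 1 ⊕ 3 = 4.

4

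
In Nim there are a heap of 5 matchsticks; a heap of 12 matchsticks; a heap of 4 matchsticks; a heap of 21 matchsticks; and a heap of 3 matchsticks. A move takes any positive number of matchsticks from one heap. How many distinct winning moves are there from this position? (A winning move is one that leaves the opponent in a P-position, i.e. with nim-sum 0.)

1

Compute the nim-sum pairwise:
5 ^ 12 = 9
9 ^ 4 = 13
13 ^ 21 = 24
24 ^ 3 = 27
The overall nim-sum is X = 27. A heap of size p has a winning move iff p XOR X < p (reduce it to p XOR X).
  5: 5 XOR 27 = 30 ≥ 5 — no move.
  12: 12 XOR 27 = 23 ≥ 12 — no move.
  4: 4 XOR 27 = 31 ≥ 4 — no move.
  21: 21 XOR 27 = 14 < 21 — winning move (to 14).
  3: 3 XOR 27 = 24 ≥ 3 — no move.
That gives 1 winning move.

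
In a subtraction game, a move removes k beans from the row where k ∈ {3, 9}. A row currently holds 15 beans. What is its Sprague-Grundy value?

1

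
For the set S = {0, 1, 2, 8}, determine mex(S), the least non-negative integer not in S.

3

The values 0, 1, 2 are all present; 3 is the first non-negative integer missing from the set.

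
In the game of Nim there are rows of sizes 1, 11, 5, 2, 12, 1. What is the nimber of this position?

0

Nim-sum: 1 ^ 11 ^ 5 ^ 2 ^ 12 ^ 1 = 0.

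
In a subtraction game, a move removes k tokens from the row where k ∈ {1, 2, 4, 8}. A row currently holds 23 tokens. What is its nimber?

2

Grundy values for subtraction set {1, 2, 4, 8}:
k:     0  1  2  3  4  5  6  7  8  9 10 11 12 13 14 15 16 17 18 19 20 21 22 23
g(k):  0  1  2  0  1  2  0  1  2  0  1  2  0  1  2  0  1  2  0  1  2  0  1  2
So g(23) = 2.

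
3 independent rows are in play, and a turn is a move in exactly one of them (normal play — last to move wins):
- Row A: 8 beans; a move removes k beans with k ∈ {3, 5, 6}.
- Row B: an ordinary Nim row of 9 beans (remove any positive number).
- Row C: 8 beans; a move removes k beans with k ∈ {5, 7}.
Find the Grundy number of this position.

10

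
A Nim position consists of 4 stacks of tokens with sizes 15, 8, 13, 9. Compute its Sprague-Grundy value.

3

Nim-sum: 15 ^ 8 ^ 13 ^ 9 = 3.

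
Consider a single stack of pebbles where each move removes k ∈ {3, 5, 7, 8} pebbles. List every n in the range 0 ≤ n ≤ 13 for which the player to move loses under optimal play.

0, 1, 2, 11, 12, 13

Build the Grundy sequence with g(k) = mex{g(k−s) : s ∈ {3, 5, 7, 8}, s ≤ k}:
k:     0  1  2  3  4  5  6  7  8  9 10 11 12 13
g(k):  0  0  0  1  1  1  2  2  2  3  3  0  0  0
The P-positions (g = 0) in 0..13 are 0, 1, 2, 11, 12, 13.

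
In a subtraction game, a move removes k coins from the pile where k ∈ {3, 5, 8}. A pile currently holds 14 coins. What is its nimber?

1

Grundy values for subtraction set {3, 5, 8}:
k:     0  1  2  3  4  5  6  7  8  9 10 11 12 13 14
g(k):  0  0  0  1  1  1  2  2  2  3  3  0  0  0  1
So g(14) = 1.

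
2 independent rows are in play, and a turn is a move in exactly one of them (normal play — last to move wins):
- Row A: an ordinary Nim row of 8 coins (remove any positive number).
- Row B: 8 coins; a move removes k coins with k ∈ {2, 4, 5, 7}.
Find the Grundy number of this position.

12

Row A is a plain Nim row of size 8, so its Grundy value is 8.
Grundy values for row B (subtraction set {2, 4, 5, 7}):
g(0) = mex{} = 0
g(1) = mex{} = 0
g(2) = mex{0} = 1
g(3) = mex{0} = 1
g(4) = mex{0,1} = 2
g(5) = mex{0,1} = 2
g(6) = mex{0,1,2} = 3
g(7) = mex{0,1,2} = 3
g(8) = mex{0,1,2,3} = 4
So g(8) = 4.
The value of a disjunctive sum is the nim-sum of the parts.
Combined value = 8 XOR 4 = 12.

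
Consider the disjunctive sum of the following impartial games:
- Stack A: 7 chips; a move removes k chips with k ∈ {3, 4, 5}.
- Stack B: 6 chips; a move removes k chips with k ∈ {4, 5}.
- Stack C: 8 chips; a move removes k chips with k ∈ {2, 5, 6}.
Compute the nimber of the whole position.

3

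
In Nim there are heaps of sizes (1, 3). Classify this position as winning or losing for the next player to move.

Winning position

Compute the nim-sum pairwise:
1 ⊕ 3 = 2
The nim-sum is 2 ≠ 0, so this is an N-position: the player to move can win.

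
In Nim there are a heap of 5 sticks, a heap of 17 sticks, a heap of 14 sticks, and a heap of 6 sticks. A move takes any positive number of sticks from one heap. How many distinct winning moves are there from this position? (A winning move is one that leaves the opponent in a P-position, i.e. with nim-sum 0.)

1

Compute the nim-sum pairwise:
5 ⊕ 17 = 20
20 ⊕ 14 = 26
26 ⊕ 6 = 28
The overall nim-sum is X = 28. A heap of size p has a winning move iff p XOR X < p (reduce it to p XOR X).
  5: 5 XOR 28 = 25 ≥ 5 — no move.
  17: 17 XOR 28 = 13 < 17 — winning move (to 13).
  14: 14 XOR 28 = 18 ≥ 14 — no move.
  6: 6 XOR 28 = 26 ≥ 6 — no move.
That gives 1 winning move.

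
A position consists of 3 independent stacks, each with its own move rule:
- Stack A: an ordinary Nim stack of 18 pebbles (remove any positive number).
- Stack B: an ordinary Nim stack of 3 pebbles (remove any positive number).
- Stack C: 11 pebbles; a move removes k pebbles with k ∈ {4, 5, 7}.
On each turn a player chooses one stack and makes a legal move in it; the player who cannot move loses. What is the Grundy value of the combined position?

17

Stack A is a plain Nim stack of size 18, so its Grundy value is 18.
Stack B is a plain Nim stack of size 3, so its Grundy value is 3.
Build the Grundy sequence for stack C with g(k) = mex{g(k−s) : s ∈ {4, 5, 7}, s ≤ k}:
g(0) = mex{} = 0
g(1) = mex{} = 0
g(2) = mex{} = 0
g(3) = mex{} = 0
g(4) = mex{0} = 1
g(5) = mex{0} = 1
g(6) = mex{0} = 1
g(7) = mex{0} = 1
g(8) = mex{0,1} = 2
g(9) = mex{0,1} = 2
g(10) = mex{0,1} = 2
g(11) = mex{1} = 0
So g(11) = 0.
By the Sprague-Grundy theorem, the Grundy value of a sum of independent games is the XOR of the component values.
Combined value = 18 ⊕ 3 ⊕ 0 = 17.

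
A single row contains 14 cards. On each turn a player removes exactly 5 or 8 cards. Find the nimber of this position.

Build the Grundy sequence with g(k) = mex{g(k−s) : s ∈ {5, 8}, s ≤ k}:
k:     0  1  2  3  4  5  6  7  8  9 10 11 12 13 14
g(k):  0  0  0  0  0  1  1  1  1  1  2  2  2  0  0
So g(14) = 0.

0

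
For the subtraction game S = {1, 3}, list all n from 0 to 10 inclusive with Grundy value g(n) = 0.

0, 2, 4, 6, 8, 10

Compute g(0), g(1), … for moves {1, 3}:
k:     0  1  2  3  4  5  6  7  8  9 10
g(k):  0  1  0  1  0  1  0  1  0  1  0
The P-positions (g = 0) in 0..10 are 0, 2, 4, 6, 8, 10.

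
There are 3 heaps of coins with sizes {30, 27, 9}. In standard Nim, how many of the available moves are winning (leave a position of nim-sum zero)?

3

Compute the nim-sum pairwise:
30 XOR 27 = 5
5 XOR 9 = 12
The overall nim-sum is X = 12. A heap of size p has a winning move iff p XOR X < p (reduce it to p XOR X).
  30: 30 XOR 12 = 18 < 30 — winning move (to 18).
  27: 27 XOR 12 = 23 < 27 — winning move (to 23).
  9: 9 XOR 12 = 5 < 9 — winning move (to 5).
That gives 3 winning moves.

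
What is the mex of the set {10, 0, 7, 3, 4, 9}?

0 is in the set but 1 is not, so the mex is 1.

1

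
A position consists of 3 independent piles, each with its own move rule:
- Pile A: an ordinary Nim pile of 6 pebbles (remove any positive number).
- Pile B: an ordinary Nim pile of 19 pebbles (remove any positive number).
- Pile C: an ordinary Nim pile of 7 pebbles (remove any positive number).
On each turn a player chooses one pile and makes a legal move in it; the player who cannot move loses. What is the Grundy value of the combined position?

Pile A is a plain Nim pile of size 6, so its Grundy value is 6.
Pile B is a plain Nim pile of size 19, so its Grundy value is 19.
Pile C is a plain Nim pile of size 7, so its Grundy value is 7.
By the Sprague-Grundy theorem, the Grundy value of a sum of independent games is the XOR of the component values.
Combined value = 6 ⊕ 19 ⊕ 7 = 18.

18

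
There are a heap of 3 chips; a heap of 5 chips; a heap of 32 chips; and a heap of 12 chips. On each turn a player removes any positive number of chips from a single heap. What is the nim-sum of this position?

42

Bitwise XOR of the heap sizes:
  000011  (3)
  000101  (5)
  100000  (32)
  001100  (12)
  ------
  101010  (42)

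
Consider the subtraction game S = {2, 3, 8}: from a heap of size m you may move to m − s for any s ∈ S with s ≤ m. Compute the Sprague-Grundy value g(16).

Build the Grundy sequence with g(k) = mex{g(k−s) : s ∈ {2, 3, 8}, s ≤ k}:
k:     0  1  2  3  4  5  6  7  8  9 10 11 12 13 14 15 16
g(k):  0  0  1  1  2  0  0  1  1  2  0  0  1  1  2  0  0
So g(16) = 0.

0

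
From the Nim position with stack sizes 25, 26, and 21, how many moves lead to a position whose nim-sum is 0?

3

Nim-sum: 25 ^ 26 ^ 21 = 22.
The overall nim-sum is X = 22. A stack of size p has a winning move iff p XOR X < p (reduce it to p XOR X).
  25: 25 XOR 22 = 15 < 25 — winning move (to 15).
  26: 26 XOR 22 = 12 < 26 — winning move (to 12).
  21: 21 XOR 22 = 3 < 21 — winning move (to 3).
That gives 3 winning moves.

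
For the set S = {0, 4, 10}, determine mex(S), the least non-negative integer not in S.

0 is in the set but 1 is not, so the mex is 1.

1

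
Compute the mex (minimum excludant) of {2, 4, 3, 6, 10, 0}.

1

0 is in the set but 1 is not, so the mex is 1.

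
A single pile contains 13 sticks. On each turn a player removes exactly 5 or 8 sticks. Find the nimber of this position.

Build the Grundy sequence with g(k) = mex{g(k−s) : s ∈ {5, 8}, s ≤ k}:
g(0) = mex{} = 0
g(1) = mex{} = 0
g(2) = mex{} = 0
g(3) = mex{} = 0
g(4) = mex{} = 0
g(5) = mex{0} = 1
g(6) = mex{0} = 1
g(7) = mex{0} = 1
g(8) = mex{0} = 1
g(9) = mex{0} = 1
g(10) = mex{0,1} = 2
g(11) = mex{0,1} = 2
g(12) = mex{0,1} = 2
g(13) = mex{1} = 0
So g(13) = 0.

0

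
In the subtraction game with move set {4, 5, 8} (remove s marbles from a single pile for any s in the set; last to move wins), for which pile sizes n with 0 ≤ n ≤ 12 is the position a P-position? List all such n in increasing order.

0, 1, 2, 3, 12

Grundy values for subtraction set {4, 5, 8}:
k:     0  1  2  3  4  5  6  7  8  9 10 11 12
g(k):  0  0  0  0  1  1  1  1  2  2  2  2  0
The P-positions (g = 0) in 0..12 are 0, 1, 2, 3, 12.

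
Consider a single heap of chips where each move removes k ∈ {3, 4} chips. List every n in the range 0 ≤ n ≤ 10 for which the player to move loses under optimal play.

Grundy values for subtraction set {3, 4}:
g(0) = mex{} = 0
g(1) = mex{} = 0
g(2) = mex{} = 0
g(3) = mex{0} = 1
g(4) = mex{0} = 1
g(5) = mex{0} = 1
g(6) = mex{0,1} = 2
g(7) = mex{1} = 0
g(8) = mex{1} = 0
g(9) = mex{1,2} = 0
g(10) = mex{0,2} = 1
The P-positions (g = 0) in 0..10 are 0, 1, 2, 7, 8, 9.

0, 1, 2, 7, 8, 9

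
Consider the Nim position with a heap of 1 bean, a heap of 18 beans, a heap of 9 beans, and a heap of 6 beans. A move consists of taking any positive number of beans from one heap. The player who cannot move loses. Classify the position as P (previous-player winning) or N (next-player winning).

N-position

Bitwise XOR of the heap sizes:
  00001  (1)
  10010  (18)
  01001  (9)
  00110  (6)
  -----
  11100  (28)
The nim-sum is 28 ≠ 0, so this is an N-position: the player to move can win.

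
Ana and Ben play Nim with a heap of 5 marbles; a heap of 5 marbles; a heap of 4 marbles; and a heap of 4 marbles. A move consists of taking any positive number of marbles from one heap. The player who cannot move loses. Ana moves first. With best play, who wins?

Ben wins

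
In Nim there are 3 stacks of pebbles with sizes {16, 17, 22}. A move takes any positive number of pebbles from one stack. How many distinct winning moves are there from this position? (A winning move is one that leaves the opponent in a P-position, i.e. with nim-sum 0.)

3

Compute the nim-sum pairwise:
16 XOR 17 = 1
1 XOR 22 = 23
The overall nim-sum is X = 23. A stack of size p has a winning move iff p XOR X < p (reduce it to p XOR X).
  16: 16 XOR 23 = 7 < 16 — winning move (to 7).
  17: 17 XOR 23 = 6 < 17 — winning move (to 6).
  22: 22 XOR 23 = 1 < 22 — winning move (to 1).
That gives 3 winning moves.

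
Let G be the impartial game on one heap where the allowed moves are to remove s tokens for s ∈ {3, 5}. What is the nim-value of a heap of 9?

0

Build the Grundy sequence with g(k) = mex{g(k−s) : s ∈ {3, 5}, s ≤ k}:
k:     0  1  2  3  4  5  6  7  8  9
g(k):  0  0  0  1  1  1  2  2  0  0
So g(9) = 0.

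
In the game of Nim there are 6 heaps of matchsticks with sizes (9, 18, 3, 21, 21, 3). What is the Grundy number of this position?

27

Nim-sum: 9 ⊕ 18 ⊕ 3 ⊕ 21 ⊕ 21 ⊕ 3 = 27.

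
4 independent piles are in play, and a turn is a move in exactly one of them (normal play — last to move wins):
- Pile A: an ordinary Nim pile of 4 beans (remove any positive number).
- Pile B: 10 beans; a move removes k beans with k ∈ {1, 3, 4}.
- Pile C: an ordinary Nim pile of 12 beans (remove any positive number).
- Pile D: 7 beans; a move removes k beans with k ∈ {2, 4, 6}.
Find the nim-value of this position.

Pile A is a plain Nim pile of size 4, so its Grundy value is 4.
Grundy values for pile B (subtraction set {1, 3, 4}):
g(0) = mex{} = 0
g(1) = mex{0} = 1
g(2) = mex{1} = 0
g(3) = mex{0} = 1
g(4) = mex{0,1} = 2
g(5) = mex{0,1,2} = 3
g(6) = mex{0,1,3} = 2
g(7) = mex{1,2} = 0
g(8) = mex{0,2,3} = 1
g(9) = mex{1,2,3} = 0
g(10) = mex{0,2} = 1
So g(10) = 1.
Pile C is a plain Nim pile of size 12, so its Grundy value is 12.
For pile D, compute g(0), g(1), … with moves {2, 4, 6}:
g(0) = mex{} = 0
g(1) = mex{} = 0
g(2) = mex{0} = 1
g(3) = mex{0} = 1
g(4) = mex{0,1} = 2
g(5) = mex{0,1} = 2
g(6) = mex{0,1,2} = 3
g(7) = mex{0,1,2} = 3
So g(7) = 3.
By the Sprague-Grundy theorem, the Grundy value of a sum of independent games is the XOR of the component values.
Combined value = 4 ⊕ 1 ⊕ 12 ⊕ 3 = 10.

10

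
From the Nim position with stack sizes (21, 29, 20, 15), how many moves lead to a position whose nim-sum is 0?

3

Bitwise XOR of the heap sizes:
  10101  (21)
  11101  (29)
  10100  (20)
  01111  (15)
  -----
  10011  (19)
The overall nim-sum is X = 19. A stack of size p has a winning move iff p XOR X < p (reduce it to p XOR X).
  21: 21 XOR 19 = 6 < 21 — winning move (to 6).
  29: 29 XOR 19 = 14 < 29 — winning move (to 14).
  20: 20 XOR 19 = 7 < 20 — winning move (to 7).
  15: 15 XOR 19 = 28 ≥ 15 — no move.
That gives 3 winning moves.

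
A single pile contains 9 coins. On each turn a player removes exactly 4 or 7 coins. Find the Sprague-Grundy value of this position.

Build the Grundy sequence with g(k) = mex{g(k−s) : s ∈ {4, 7}, s ≤ k}:
g(0) = mex{} = 0
g(1) = mex{} = 0
g(2) = mex{} = 0
g(3) = mex{} = 0
g(4) = mex{0} = 1
g(5) = mex{0} = 1
g(6) = mex{0} = 1
g(7) = mex{0} = 1
g(8) = mex{0,1} = 2
g(9) = mex{0,1} = 2
So g(9) = 2.

2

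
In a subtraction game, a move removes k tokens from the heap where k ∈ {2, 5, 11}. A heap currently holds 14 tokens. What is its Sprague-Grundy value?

Grundy values for subtraction set {2, 5, 11}:
g(0) = mex{} = 0
g(1) = mex{} = 0
g(2) = mex{0} = 1
g(3) = mex{0} = 1
g(4) = mex{1} = 0
g(5) = mex{0,1} = 2
g(6) = mex{0} = 1
g(7) = mex{1,2} = 0
g(8) = mex{1} = 0
g(9) = mex{0} = 1
g(10) = mex{0,2} = 1
g(11) = mex{0,1} = 2
g(12) = mex{0,1} = 2
g(13) = mex{0,1,2} = 3
g(14) = mex{1,2} = 0
So g(14) = 0.

0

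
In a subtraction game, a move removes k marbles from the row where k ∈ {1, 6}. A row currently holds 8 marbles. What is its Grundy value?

Grundy values for subtraction set {1, 6}:
g(0) = mex{} = 0
g(1) = mex{0} = 1
g(2) = mex{1} = 0
g(3) = mex{0} = 1
g(4) = mex{1} = 0
g(5) = mex{0} = 1
g(6) = mex{0,1} = 2
g(7) = mex{1,2} = 0
g(8) = mex{0} = 1
So g(8) = 1.

1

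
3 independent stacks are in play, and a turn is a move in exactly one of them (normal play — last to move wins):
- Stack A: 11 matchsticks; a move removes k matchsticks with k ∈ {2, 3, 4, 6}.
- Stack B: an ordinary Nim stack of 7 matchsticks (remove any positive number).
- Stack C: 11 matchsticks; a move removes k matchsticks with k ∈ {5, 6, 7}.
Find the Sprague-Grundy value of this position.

4

Grundy values for stack A (subtraction set {2, 3, 4, 6}):
g(0) = mex{} = 0
g(1) = mex{} = 0
g(2) = mex{0} = 1
g(3) = mex{0} = 1
g(4) = mex{0,1} = 2
g(5) = mex{0,1} = 2
g(6) = mex{0,1,2} = 3
g(7) = mex{0,1,2} = 3
g(8) = mex{1,2,3} = 0
g(9) = mex{1,2,3} = 0
g(10) = mex{0,2,3} = 1
g(11) = mex{0,2,3} = 1
So g(11) = 1.
Stack B is a plain Nim stack of size 7, so its Grundy value is 7.
For stack C, compute g(0), g(1), … with moves {5, 6, 7}:
g(0) = mex{} = 0
g(1) = mex{} = 0
g(2) = mex{} = 0
g(3) = mex{} = 0
g(4) = mex{} = 0
g(5) = mex{0} = 1
g(6) = mex{0} = 1
g(7) = mex{0} = 1
g(8) = mex{0} = 1
g(9) = mex{0} = 1
g(10) = mex{0,1} = 2
g(11) = mex{0,1} = 2
So g(11) = 2.
By the Sprague-Grundy theorem, the Grundy value of a sum of independent games is the XOR of the component values.
Combined value = 1 ⊕ 7 ⊕ 2 = 4.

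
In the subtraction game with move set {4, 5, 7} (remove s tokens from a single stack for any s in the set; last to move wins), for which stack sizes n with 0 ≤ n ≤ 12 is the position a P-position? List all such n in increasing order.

0, 1, 2, 3, 11, 12

Build the Grundy sequence with g(k) = mex{g(k−s) : s ∈ {4, 5, 7}, s ≤ k}:
g(0) = mex{} = 0
g(1) = mex{} = 0
g(2) = mex{} = 0
g(3) = mex{} = 0
g(4) = mex{0} = 1
g(5) = mex{0} = 1
g(6) = mex{0} = 1
g(7) = mex{0} = 1
g(8) = mex{0,1} = 2
g(9) = mex{0,1} = 2
g(10) = mex{0,1} = 2
g(11) = mex{1} = 0
g(12) = mex{1,2} = 0
The P-positions (g = 0) in 0..12 are 0, 1, 2, 3, 11, 12.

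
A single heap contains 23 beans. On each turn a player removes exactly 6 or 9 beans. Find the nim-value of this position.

Grundy values for subtraction set {6, 9}:
k:     0  1  2  3  4  5  6  7  8  9 10 11 12 13 14 15 16 17 18 19 20 21 22 23
g(k):  0  0  0  0  0  0  1  1  1  1  1  1  2  2  2  0  0  0  0  0  0  1  1  1
So g(23) = 1.

1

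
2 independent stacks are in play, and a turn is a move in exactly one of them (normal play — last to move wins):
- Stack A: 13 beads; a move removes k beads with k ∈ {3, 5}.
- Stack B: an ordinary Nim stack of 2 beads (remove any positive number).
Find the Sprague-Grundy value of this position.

3

Grundy values for stack A (subtraction set {3, 5}):
k:     0  1  2  3  4  5  6  7  8  9 10 11 12 13
g(k):  0  0  0  1  1  1  2  2  0  0  0  1  1  1
So g(13) = 1.
Stack B is a plain Nim stack of size 2, so its Grundy value is 2.
By the Sprague-Grundy theorem, the Grundy value of a sum of independent games is the XOR of the component values.
Combined value = 1 ⊕ 2 = 3.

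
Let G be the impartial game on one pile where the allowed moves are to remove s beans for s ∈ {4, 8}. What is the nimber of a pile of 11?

Build the Grundy sequence with g(k) = mex{g(k−s) : s ∈ {4, 8}, s ≤ k}:
k:     0  1  2  3  4  5  6  7  8  9 10 11
g(k):  0  0  0  0  1  1  1  1  2  2  2  2
So g(11) = 2.

2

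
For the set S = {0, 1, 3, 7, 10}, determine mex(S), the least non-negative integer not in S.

2

The values 0, 1 are all present; 2 is the first non-negative integer missing from the set.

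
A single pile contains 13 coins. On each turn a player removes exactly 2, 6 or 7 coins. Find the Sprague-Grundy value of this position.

0

Grundy values for subtraction set {2, 6, 7}:
g(0) = mex{} = 0
g(1) = mex{} = 0
g(2) = mex{0} = 1
g(3) = mex{0} = 1
g(4) = mex{1} = 0
g(5) = mex{1} = 0
g(6) = mex{0} = 1
g(7) = mex{0} = 1
g(8) = mex{0,1} = 2
g(9) = mex{1} = 0
g(10) = mex{0,1,2} = 3
g(11) = mex{0} = 1
g(12) = mex{0,1,3} = 2
g(13) = mex{1} = 0
So g(13) = 0.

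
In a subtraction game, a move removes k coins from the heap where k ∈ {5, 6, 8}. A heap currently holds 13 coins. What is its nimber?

0

Compute g(0), g(1), … for moves {5, 6, 8}:
g(0) = mex{} = 0
g(1) = mex{} = 0
g(2) = mex{} = 0
g(3) = mex{} = 0
g(4) = mex{} = 0
g(5) = mex{0} = 1
g(6) = mex{0} = 1
g(7) = mex{0} = 1
g(8) = mex{0} = 1
g(9) = mex{0} = 1
g(10) = mex{0,1} = 2
g(11) = mex{0,1} = 2
g(12) = mex{0,1} = 2
g(13) = mex{1} = 0
So g(13) = 0.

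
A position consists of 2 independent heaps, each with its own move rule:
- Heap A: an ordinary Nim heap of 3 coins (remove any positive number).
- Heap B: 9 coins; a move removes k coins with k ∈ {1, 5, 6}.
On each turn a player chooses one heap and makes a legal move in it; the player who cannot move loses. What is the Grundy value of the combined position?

0

Heap A is a plain Nim heap of size 3, so its Grundy value is 3.
Build the Grundy sequence for heap B with g(k) = mex{g(k−s) : s ∈ {1, 5, 6}, s ≤ k}:
g(0) = mex{} = 0
g(1) = mex{0} = 1
g(2) = mex{1} = 0
g(3) = mex{0} = 1
g(4) = mex{1} = 0
g(5) = mex{0} = 1
g(6) = mex{0,1} = 2
g(7) = mex{0,1,2} = 3
g(8) = mex{0,1,3} = 2
g(9) = mex{0,1,2} = 3
So g(9) = 3.
The value of a disjunctive sum is the nim-sum of the parts.
Combined value = 3 ⊕ 3 = 0.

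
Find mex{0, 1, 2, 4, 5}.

The values 0, 1, 2 are all present; 3 is the first non-negative integer missing from the set.

3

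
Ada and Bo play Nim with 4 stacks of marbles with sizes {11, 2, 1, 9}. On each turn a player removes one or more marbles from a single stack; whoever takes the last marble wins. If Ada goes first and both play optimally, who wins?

Nim-sum: 11 XOR 2 XOR 1 XOR 9 = 1.
The nim-sum is 1 ≠ 0, so this is an N-position: the player to move can win; Ada has a winning move.

Ada wins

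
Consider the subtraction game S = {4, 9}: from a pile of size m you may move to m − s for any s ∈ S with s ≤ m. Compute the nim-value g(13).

Compute g(0), g(1), … for moves {4, 9}:
k:     0  1  2  3  4  5  6  7  8  9 10 11 12 13
g(k):  0  0  0  0  1  1  1  1  0  2  2  2  1  0
So g(13) = 0.

0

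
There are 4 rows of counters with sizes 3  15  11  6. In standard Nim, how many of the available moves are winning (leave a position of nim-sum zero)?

3

Nim-sum: 3 ⊕ 15 ⊕ 11 ⊕ 6 = 1.
The overall nim-sum is X = 1. A row of size p has a winning move iff p XOR X < p (reduce it to p XOR X).
  3: 3 XOR 1 = 2 < 3 — winning move (to 2).
  15: 15 XOR 1 = 14 < 15 — winning move (to 14).
  11: 11 XOR 1 = 10 < 11 — winning move (to 10).
  6: 6 XOR 1 = 7 ≥ 6 — no move.
That gives 3 winning moves.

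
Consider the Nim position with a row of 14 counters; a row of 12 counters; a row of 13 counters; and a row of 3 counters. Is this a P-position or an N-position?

N-position

Nim-sum: 14 XOR 12 XOR 13 XOR 3 = 12.
The nim-sum is 12 ≠ 0, so this is an N-position: the player to move can win.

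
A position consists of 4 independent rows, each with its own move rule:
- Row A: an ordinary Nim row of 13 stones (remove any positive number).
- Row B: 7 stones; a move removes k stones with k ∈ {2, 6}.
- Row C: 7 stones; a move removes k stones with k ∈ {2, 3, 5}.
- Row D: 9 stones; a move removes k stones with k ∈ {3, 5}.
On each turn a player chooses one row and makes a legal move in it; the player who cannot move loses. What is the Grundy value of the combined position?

12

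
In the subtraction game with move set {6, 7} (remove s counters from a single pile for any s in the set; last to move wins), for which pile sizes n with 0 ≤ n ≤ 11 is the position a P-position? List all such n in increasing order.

0, 1, 2, 3, 4, 5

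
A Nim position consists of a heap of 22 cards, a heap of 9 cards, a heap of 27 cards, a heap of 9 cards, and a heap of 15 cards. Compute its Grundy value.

Compute the nim-sum pairwise:
22 ⊕ 9 = 31
31 ⊕ 27 = 4
4 ⊕ 9 = 13
13 ⊕ 15 = 2

2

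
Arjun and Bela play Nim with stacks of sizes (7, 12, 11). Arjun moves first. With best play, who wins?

Bela wins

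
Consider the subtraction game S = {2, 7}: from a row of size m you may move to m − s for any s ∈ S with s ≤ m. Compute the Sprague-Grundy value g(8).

2

Build the Grundy sequence with g(k) = mex{g(k−s) : s ∈ {2, 7}, s ≤ k}:
g(0) = mex{} = 0
g(1) = mex{} = 0
g(2) = mex{0} = 1
g(3) = mex{0} = 1
g(4) = mex{1} = 0
g(5) = mex{1} = 0
g(6) = mex{0} = 1
g(7) = mex{0} = 1
g(8) = mex{0,1} = 2
So g(8) = 2.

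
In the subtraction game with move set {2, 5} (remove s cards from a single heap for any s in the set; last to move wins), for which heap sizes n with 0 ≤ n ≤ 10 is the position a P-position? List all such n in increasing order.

Build the Grundy sequence with g(k) = mex{g(k−s) : s ∈ {2, 5}, s ≤ k}:
g(0) = mex{} = 0
g(1) = mex{} = 0
g(2) = mex{0} = 1
g(3) = mex{0} = 1
g(4) = mex{1} = 0
g(5) = mex{0,1} = 2
g(6) = mex{0} = 1
g(7) = mex{1,2} = 0
g(8) = mex{1} = 0
g(9) = mex{0} = 1
g(10) = mex{0,2} = 1
The P-positions (g = 0) in 0..10 are 0, 1, 4, 7, 8.

0, 1, 4, 7, 8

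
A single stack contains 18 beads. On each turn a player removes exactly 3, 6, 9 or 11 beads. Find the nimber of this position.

Compute g(0), g(1), … for moves {3, 6, 9, 11}:
k:     0  1  2  3  4  5  6  7  8  9 10 11 12 13 14 15 16 17 18
g(k):  0  0  0  1  1  1  2  2  2  3  3  3  4  4  0  0  0  1  1
So g(18) = 1.

1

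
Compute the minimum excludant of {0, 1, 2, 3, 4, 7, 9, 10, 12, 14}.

5

The values 0, 1, 2, 3, 4 are all present; 5 is the first non-negative integer missing from the set.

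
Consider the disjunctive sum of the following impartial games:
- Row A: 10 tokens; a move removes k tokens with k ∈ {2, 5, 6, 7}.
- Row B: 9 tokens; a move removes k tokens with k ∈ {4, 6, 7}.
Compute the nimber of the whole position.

Grundy values for row A (subtraction set {2, 5, 6, 7}):
g(0) = mex{} = 0
g(1) = mex{} = 0
g(2) = mex{0} = 1
g(3) = mex{0} = 1
g(4) = mex{1} = 0
g(5) = mex{0,1} = 2
g(6) = mex{0} = 1
g(7) = mex{0,1,2} = 3
g(8) = mex{0,1} = 2
g(9) = mex{0,1,3} = 2
g(10) = mex{0,1,2} = 3
So g(10) = 3.
Grundy values for row B (subtraction set {4, 6, 7}):
g(0) = mex{} = 0
g(1) = mex{} = 0
g(2) = mex{} = 0
g(3) = mex{} = 0
g(4) = mex{0} = 1
g(5) = mex{0} = 1
g(6) = mex{0} = 1
g(7) = mex{0} = 1
g(8) = mex{0,1} = 2
g(9) = mex{0,1} = 2
So g(9) = 2.
By the Sprague-Grundy theorem, the Grundy value of a sum of independent games is the XOR of the component values.
Combined value = 3 ⊕ 2 = 1.

1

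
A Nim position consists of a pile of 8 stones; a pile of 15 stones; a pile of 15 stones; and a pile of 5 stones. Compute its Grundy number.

13

Bitwise XOR of the heap sizes:
  1000  (8)
  1111  (15)
  1111  (15)
  0101  (5)
  ----
  1101  (13)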